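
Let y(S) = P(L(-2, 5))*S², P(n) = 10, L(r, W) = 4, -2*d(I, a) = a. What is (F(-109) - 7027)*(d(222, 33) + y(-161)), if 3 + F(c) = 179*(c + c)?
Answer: -11936379062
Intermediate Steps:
d(I, a) = -a/2
F(c) = -3 + 358*c (F(c) = -3 + 179*(c + c) = -3 + 179*(2*c) = -3 + 358*c)
y(S) = 10*S²
(F(-109) - 7027)*(d(222, 33) + y(-161)) = ((-3 + 358*(-109)) - 7027)*(-½*33 + 10*(-161)²) = ((-3 - 39022) - 7027)*(-33/2 + 10*25921) = (-39025 - 7027)*(-33/2 + 259210) = -46052*518387/2 = -11936379062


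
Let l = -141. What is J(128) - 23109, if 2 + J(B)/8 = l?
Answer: -24253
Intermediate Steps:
J(B) = -1144 (J(B) = -16 + 8*(-141) = -16 - 1128 = -1144)
J(128) - 23109 = -1144 - 23109 = -24253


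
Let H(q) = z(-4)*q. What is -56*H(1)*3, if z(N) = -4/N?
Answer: -168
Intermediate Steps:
H(q) = q (H(q) = (-4/(-4))*q = (-4*(-¼))*q = 1*q = q)
-56*H(1)*3 = -56*1*3 = -56*3 = -168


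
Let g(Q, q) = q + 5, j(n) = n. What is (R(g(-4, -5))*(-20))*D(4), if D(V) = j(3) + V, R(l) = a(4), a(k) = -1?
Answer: 140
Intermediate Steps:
g(Q, q) = 5 + q
R(l) = -1
D(V) = 3 + V
(R(g(-4, -5))*(-20))*D(4) = (-1*(-20))*(3 + 4) = 20*7 = 140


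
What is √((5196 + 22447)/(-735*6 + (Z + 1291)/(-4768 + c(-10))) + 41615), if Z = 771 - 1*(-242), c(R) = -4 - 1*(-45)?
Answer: 7*√41010047734233486/6949458 ≈ 203.98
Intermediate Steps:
c(R) = 41 (c(R) = -4 + 45 = 41)
Z = 1013 (Z = 771 + 242 = 1013)
√((5196 + 22447)/(-735*6 + (Z + 1291)/(-4768 + c(-10))) + 41615) = √((5196 + 22447)/(-735*6 + (1013 + 1291)/(-4768 + 41)) + 41615) = √(27643/(-4410 + 2304/(-4727)) + 41615) = √(27643/(-4410 + 2304*(-1/4727)) + 41615) = √(27643/(-4410 - 2304/4727) + 41615) = √(27643/(-20848374/4727) + 41615) = √(27643*(-4727/20848374) + 41615) = √(-130668461/20848374 + 41615) = √(867474415549/20848374) = 7*√41010047734233486/6949458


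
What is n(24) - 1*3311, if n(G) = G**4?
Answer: 328465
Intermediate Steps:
n(24) - 1*3311 = 24**4 - 1*3311 = 331776 - 3311 = 328465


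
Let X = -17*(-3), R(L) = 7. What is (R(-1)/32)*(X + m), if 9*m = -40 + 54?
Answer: 3311/288 ≈ 11.497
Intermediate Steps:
m = 14/9 (m = (-40 + 54)/9 = (⅑)*14 = 14/9 ≈ 1.5556)
X = 51
(R(-1)/32)*(X + m) = (7/32)*(51 + 14/9) = (7*(1/32))*(473/9) = (7/32)*(473/9) = 3311/288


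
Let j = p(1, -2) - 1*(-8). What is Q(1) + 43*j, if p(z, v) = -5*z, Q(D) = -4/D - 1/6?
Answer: 749/6 ≈ 124.83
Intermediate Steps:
Q(D) = -⅙ - 4/D (Q(D) = -4/D - 1*⅙ = -4/D - ⅙ = -⅙ - 4/D)
j = 3 (j = -5*1 - 1*(-8) = -5 + 8 = 3)
Q(1) + 43*j = (⅙)*(-24 - 1*1)/1 + 43*3 = (⅙)*1*(-24 - 1) + 129 = (⅙)*1*(-25) + 129 = -25/6 + 129 = 749/6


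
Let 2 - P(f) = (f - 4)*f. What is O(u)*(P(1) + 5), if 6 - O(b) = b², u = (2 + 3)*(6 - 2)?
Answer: -3940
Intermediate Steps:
P(f) = 2 - f*(-4 + f) (P(f) = 2 - (f - 4)*f = 2 - (-4 + f)*f = 2 - f*(-4 + f))
u = 20 (u = 5*4 = 20)
O(b) = 6 - b²
O(u)*(P(1) + 5) = (6 - 1*20²)*((2 - 1*1² + 4*1) + 5) = (6 - 1*400)*((2 - 1*1 + 4) + 5) = (6 - 400)*((2 - 1 + 4) + 5) = -394*(5 + 5) = -394*10 = -3940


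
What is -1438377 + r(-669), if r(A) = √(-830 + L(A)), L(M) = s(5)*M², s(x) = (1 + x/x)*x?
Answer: -1438377 + 2*√1118695 ≈ -1.4363e+6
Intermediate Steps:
s(x) = 2*x (s(x) = (1 + 1)*x = 2*x)
L(M) = 10*M² (L(M) = (2*5)*M² = 10*M²)
r(A) = √(-830 + 10*A²)
-1438377 + r(-669) = -1438377 + √(-830 + 10*(-669)²) = -1438377 + √(-830 + 10*447561) = -1438377 + √(-830 + 4475610) = -1438377 + √4474780 = -1438377 + 2*√1118695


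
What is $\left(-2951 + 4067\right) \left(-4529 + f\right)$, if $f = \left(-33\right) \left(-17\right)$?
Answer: $-4428288$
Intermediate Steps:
$f = 561$
$\left(-2951 + 4067\right) \left(-4529 + f\right) = \left(-2951 + 4067\right) \left(-4529 + 561\right) = 1116 \left(-3968\right) = -4428288$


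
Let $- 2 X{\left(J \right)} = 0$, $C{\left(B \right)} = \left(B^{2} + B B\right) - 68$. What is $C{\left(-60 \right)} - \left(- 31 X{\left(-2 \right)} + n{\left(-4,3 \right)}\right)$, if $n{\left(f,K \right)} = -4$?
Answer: $7136$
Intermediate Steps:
$C{\left(B \right)} = -68 + 2 B^{2}$ ($C{\left(B \right)} = \left(B^{2} + B^{2}\right) - 68 = 2 B^{2} - 68 = -68 + 2 B^{2}$)
$X{\left(J \right)} = 0$ ($X{\left(J \right)} = \left(- \frac{1}{2}\right) 0 = 0$)
$C{\left(-60 \right)} - \left(- 31 X{\left(-2 \right)} + n{\left(-4,3 \right)}\right) = \left(-68 + 2 \left(-60\right)^{2}\right) - \left(\left(-31\right) 0 - 4\right) = \left(-68 + 2 \cdot 3600\right) - \left(0 - 4\right) = \left(-68 + 7200\right) - -4 = 7132 + 4 = 7136$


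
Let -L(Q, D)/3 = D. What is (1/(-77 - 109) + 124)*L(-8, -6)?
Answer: 69189/31 ≈ 2231.9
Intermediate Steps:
L(Q, D) = -3*D
(1/(-77 - 109) + 124)*L(-8, -6) = (1/(-77 - 109) + 124)*(-3*(-6)) = (1/(-186) + 124)*18 = (-1/186 + 124)*18 = (23063/186)*18 = 69189/31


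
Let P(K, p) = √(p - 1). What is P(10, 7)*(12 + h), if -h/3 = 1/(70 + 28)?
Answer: 1173*√6/98 ≈ 29.319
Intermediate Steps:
P(K, p) = √(-1 + p)
h = -3/98 (h = -3/(70 + 28) = -3/98 ≈ -0.030612)
P(10, 7)*(12 + h) = √(-1 + 7)*(12 - 3/98) = √6*(1173/98) = 1173*√6/98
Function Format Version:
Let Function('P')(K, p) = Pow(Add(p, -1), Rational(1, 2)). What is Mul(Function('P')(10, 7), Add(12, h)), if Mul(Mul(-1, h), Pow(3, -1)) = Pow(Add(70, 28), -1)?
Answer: Mul(Rational(1173, 98), Pow(6, Rational(1, 2))) ≈ 29.319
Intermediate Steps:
Function('P')(K, p) = Pow(Add(-1, p), Rational(1, 2))
h = Rational(-3, 98) (h = Mul(-3, Pow(Add(70, 28), -1)) = Mul(-3, Pow(98, -1)) = Mul(-3, Rational(1, 98)) = Rational(-3, 98) ≈ -0.030612)
Mul(Function('P')(10, 7), Add(12, h)) = Mul(Pow(Add(-1, 7), Rational(1, 2)), Add(12, Rational(-3, 98))) = Mul(Pow(6, Rational(1, 2)), Rational(1173, 98)) = Mul(Rational(1173, 98), Pow(6, Rational(1, 2)))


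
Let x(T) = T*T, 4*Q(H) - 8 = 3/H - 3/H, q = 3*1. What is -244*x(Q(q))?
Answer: -976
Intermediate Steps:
q = 3
Q(H) = 2 (Q(H) = 2 + (3/H - 3/H)/4 = 2 + (¼)*0 = 2 + 0 = 2)
x(T) = T²
-244*x(Q(q)) = -244*2² = -244*4 = -976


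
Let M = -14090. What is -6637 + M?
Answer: -20727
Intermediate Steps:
-6637 + M = -6637 - 14090 = -20727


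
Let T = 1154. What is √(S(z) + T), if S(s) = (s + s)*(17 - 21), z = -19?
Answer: √1306 ≈ 36.139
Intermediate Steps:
S(s) = -8*s (S(s) = (2*s)*(-4) = -8*s)
√(S(z) + T) = √(-8*(-19) + 1154) = √(152 + 1154) = √1306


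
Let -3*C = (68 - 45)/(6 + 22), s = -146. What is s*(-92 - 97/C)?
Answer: -880672/23 ≈ -38290.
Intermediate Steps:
C = -23/84 (C = -(68 - 45)/(3*(6 + 22)) = -23/(3*28) = -1/3*23/28 = -23/84 ≈ -0.27381)
s*(-92 - 97/C) = -146*(-92 - 97/(-23/84)) = -146*(-92 - 97*(-84/23)) = -146*(-92 + 8148/23) = -146*6032/23 = -880672/23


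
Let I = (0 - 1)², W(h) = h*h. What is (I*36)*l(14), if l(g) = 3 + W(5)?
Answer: 1008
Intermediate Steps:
W(h) = h²
I = 1 (I = (-1)² = 1)
l(g) = 28 (l(g) = 3 + 5² = 3 + 25 = 28)
(I*36)*l(14) = (1*36)*28 = 36*28 = 1008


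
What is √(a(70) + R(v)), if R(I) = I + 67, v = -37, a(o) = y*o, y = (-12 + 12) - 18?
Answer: I*√1230 ≈ 35.071*I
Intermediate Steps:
y = -18 (y = 0 - 18 = -18)
a(o) = -18*o
R(I) = 67 + I
√(a(70) + R(v)) = √(-18*70 + (67 - 37)) = √(-1260 + 30) = √(-1230) = I*√1230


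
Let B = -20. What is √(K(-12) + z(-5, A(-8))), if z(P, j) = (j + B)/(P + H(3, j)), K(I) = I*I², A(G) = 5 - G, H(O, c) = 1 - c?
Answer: I*√499273/17 ≈ 41.564*I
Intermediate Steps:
K(I) = I³
z(P, j) = (-20 + j)/(1 + P - j) (z(P, j) = (j - 20)/(P + (1 - j)) = (-20 + j)/(1 + P - j))
√(K(-12) + z(-5, A(-8))) = √((-12)³ + (-20 + (5 - 1*(-8)))/(1 - 5 - (5 - 1*(-8)))) = √(-1728 + (-20 + (5 + 8))/(1 - 5 - (5 + 8))) = √(-1728 + (-20 + 13)/(1 - 5 - 1*13)) = √(-1728 - 7/(1 - 5 - 13)) = √(-1728 - 7/(-17)) = √(-1728 - 1/17*(-7)) = √(-1728 + 7/17) = √(-29369/17) = I*√499273/17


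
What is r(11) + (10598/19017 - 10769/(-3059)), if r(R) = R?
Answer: 877116388/58173003 ≈ 15.078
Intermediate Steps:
r(11) + (10598/19017 - 10769/(-3059)) = 11 + (10598/19017 - 10769/(-3059)) = 11 + (10598*(1/19017) - 10769*(-1/3059)) = 11 + (10598/19017 + 10769/3059) = 11 + 237213355/58173003 = 877116388/58173003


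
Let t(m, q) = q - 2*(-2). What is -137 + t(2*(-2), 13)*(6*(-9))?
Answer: -1055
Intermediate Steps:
t(m, q) = 4 + q (t(m, q) = q + 4 = 4 + q)
-137 + t(2*(-2), 13)*(6*(-9)) = -137 + (4 + 13)*(6*(-9)) = -137 + 17*(-54) = -137 - 918 = -1055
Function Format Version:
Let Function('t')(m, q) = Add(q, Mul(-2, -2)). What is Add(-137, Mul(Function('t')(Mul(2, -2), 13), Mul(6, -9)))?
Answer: -1055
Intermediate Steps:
Function('t')(m, q) = Add(4, q) (Function('t')(m, q) = Add(q, 4) = Add(4, q))
Add(-137, Mul(Function('t')(Mul(2, -2), 13), Mul(6, -9))) = Add(-137, Mul(Add(4, 13), Mul(6, -9))) = Add(-137, Mul(17, -54)) = Add(-137, -918) = -1055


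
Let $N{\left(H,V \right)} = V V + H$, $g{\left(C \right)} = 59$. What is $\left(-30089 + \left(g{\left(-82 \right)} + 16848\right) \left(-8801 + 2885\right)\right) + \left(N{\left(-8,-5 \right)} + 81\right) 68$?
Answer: $-100045237$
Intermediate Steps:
$N{\left(H,V \right)} = H + V^{2}$ ($N{\left(H,V \right)} = V^{2} + H = H + V^{2}$)
$\left(-30089 + \left(g{\left(-82 \right)} + 16848\right) \left(-8801 + 2885\right)\right) + \left(N{\left(-8,-5 \right)} + 81\right) 68 = \left(-30089 + \left(59 + 16848\right) \left(-8801 + 2885\right)\right) + \left(\left(-8 + \left(-5\right)^{2}\right) + 81\right) 68 = \left(-30089 + 16907 \left(-5916\right)\right) + \left(\left(-8 + 25\right) + 81\right) 68 = \left(-30089 - 100021812\right) + \left(17 + 81\right) 68 = -100051901 + 98 \cdot 68 = -100051901 + 6664 = -100045237$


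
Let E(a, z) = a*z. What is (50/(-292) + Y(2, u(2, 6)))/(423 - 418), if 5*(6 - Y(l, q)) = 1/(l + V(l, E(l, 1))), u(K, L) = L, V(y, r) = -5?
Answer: 12911/10950 ≈ 1.1791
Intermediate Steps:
Y(l, q) = 6 - 1/(5*(-5 + l)) (Y(l, q) = 6 - 1/(5*(l - 5)) = 6 - 1/(5*(-5 + l)))
(50/(-292) + Y(2, u(2, 6)))/(423 - 418) = (50/(-292) + (-151 + 30*2)/(5*(-5 + 2)))/(423 - 418) = (50*(-1/292) + (1/5)*(-151 + 60)/(-3))/5 = (-25/146 + (1/5)*(-1/3)*(-91))*(1/5) = (-25/146 + 91/15)*(1/5) = (12911/2190)*(1/5) = 12911/10950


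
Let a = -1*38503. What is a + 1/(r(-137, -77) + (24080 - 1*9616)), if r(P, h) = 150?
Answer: -562682841/14614 ≈ -38503.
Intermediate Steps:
a = -38503
a + 1/(r(-137, -77) + (24080 - 1*9616)) = -38503 + 1/(150 + (24080 - 1*9616)) = -38503 + 1/(150 + (24080 - 9616)) = -38503 + 1/(150 + 14464) = -38503 + 1/14614 = -562682841/14614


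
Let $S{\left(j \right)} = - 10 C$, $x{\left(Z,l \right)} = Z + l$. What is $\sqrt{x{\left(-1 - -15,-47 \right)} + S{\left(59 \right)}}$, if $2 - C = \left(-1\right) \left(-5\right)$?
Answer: $i \sqrt{3} \approx 1.732 i$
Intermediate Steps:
$C = -3$ ($C = 2 - \left(-1\right) \left(-5\right) = 2 - 5 = -3$)
$S{\left(j \right)} = 30$ ($S{\left(j \right)} = \left(-10\right) \left(-3\right) = 30$)
$\sqrt{x{\left(-1 - -15,-47 \right)} + S{\left(59 \right)}} = \sqrt{\left(\left(-1 - -15\right) - 47\right) + 30} = \sqrt{\left(\left(-1 + 15\right) - 47\right) + 30} = \sqrt{\left(14 - 47\right) + 30} = \sqrt{-33 + 30} = \sqrt{-3} = i \sqrt{3}$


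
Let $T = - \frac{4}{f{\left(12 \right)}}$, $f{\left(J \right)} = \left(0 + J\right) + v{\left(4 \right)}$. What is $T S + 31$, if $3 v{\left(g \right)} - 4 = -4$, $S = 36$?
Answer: $19$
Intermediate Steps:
$v{\left(g \right)} = 0$ ($v{\left(g \right)} = \frac{4}{3} + \frac{1}{3} \left(-4\right) = \frac{4}{3} - \frac{4}{3} = 0$)
$f{\left(J \right)} = J$ ($f{\left(J \right)} = \left(0 + J\right) + 0 = J + 0 = J$)
$T = - \frac{1}{3}$ ($T = - \frac{4}{12} = \left(-4\right) \frac{1}{12} = - \frac{1}{3} \approx -0.33333$)
$T S + 31 = \left(- \frac{1}{3}\right) 36 + 31 = -12 + 31 = 19$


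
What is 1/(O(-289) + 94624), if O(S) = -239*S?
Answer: 1/163695 ≈ 6.1089e-6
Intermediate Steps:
1/(O(-289) + 94624) = 1/(-239*(-289) + 94624) = 1/(69071 + 94624) = 1/163695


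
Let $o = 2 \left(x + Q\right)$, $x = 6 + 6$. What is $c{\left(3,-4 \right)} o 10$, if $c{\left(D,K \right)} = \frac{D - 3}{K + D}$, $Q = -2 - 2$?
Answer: $0$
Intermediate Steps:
$Q = -4$
$c{\left(D,K \right)} = \frac{-3 + D}{D + K}$
$x = 12$
$o = 16$ ($o = 2 \left(12 - 4\right) = 2 \cdot 8 = 16$)
$c{\left(3,-4 \right)} o 10 = \frac{-3 + 3}{3 - 4} \cdot 16 \cdot 10 = \frac{1}{-1} \cdot 0 \cdot 16 \cdot 10 = \left(-1\right) 0 \cdot 16 \cdot 10 = 0 \cdot 16 \cdot 10 = 0 \cdot 10 = 0$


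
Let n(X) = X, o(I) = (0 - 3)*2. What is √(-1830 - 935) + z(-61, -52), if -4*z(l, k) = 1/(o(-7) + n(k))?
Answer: 1/232 + I*√2765 ≈ 0.0043103 + 52.583*I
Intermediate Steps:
o(I) = -6 (o(I) = -3*2 = -6)
z(l, k) = -1/(4*(-6 + k))
√(-1830 - 935) + z(-61, -52) = √(-1830 - 935) - 1/(-24 + 4*(-52)) = √(-2765) - 1/(-24 - 208) = I*√2765 - 1/(-232) = I*√2765 - 1*(-1/232) = I*√2765 + 1/232 = 1/232 + I*√2765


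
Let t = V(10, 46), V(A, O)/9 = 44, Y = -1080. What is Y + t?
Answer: -684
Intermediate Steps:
V(A, O) = 396 (V(A, O) = 9*44 = 396)
t = 396
Y + t = -1080 + 396 = -684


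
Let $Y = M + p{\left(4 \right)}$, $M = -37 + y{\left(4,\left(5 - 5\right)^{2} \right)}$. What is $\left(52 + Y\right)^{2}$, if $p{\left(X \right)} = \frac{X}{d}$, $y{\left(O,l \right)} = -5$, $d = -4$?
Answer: $81$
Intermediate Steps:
$M = -42$ ($M = -37 - 5 = -42$)
$p{\left(X \right)} = - \frac{X}{4}$ ($p{\left(X \right)} = \frac{X}{-4} = X \left(- \frac{1}{4}\right) = - \frac{X}{4}$)
$Y = -43$ ($Y = -42 - 1 = -43$)
$\left(52 + Y\right)^{2} = \left(52 - 43\right)^{2} = 9^{2} = 81$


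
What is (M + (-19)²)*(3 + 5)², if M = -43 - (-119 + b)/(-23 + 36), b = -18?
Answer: 273344/13 ≈ 21026.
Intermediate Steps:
M = -422/13 (M = -43 - (-119 - 18)/(-23 + 36) = -43 - (-137)/13 = -43 - 1*(-137/13) = -43 + 137/13 = -422/13 ≈ -32.462)
(M + (-19)²)*(3 + 5)² = (-422/13 + (-19)²)*(3 + 5)² = (-422/13 + 361)*8² = (4271/13)*64 = 273344/13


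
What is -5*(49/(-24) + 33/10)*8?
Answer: -151/3 ≈ -50.333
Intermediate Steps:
-5*(49/(-24) + 33/10)*8 = -5*(49*(-1/24) + 33*(1/10))*8 = -5*(-49/24 + 33/10)*8 = -5*151/120*8 = -151/24*8 = -151/3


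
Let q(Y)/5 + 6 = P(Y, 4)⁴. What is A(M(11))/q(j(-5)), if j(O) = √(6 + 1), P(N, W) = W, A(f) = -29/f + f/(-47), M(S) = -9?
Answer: 722/264375 ≈ 0.0027310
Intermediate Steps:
A(f) = -29/f - f/47 (A(f) = -29/f + f*(-1/47) = -29/f - f/47)
j(O) = √7
q(Y) = 1250 (q(Y) = -30 + 5*4⁴ = -30 + 5*256 = -30 + 1280 = 1250)
A(M(11))/q(j(-5)) = (-29/(-9) - 1/47*(-9))/1250 = (-29*(-⅑) + 9/47)*(1/1250) = (29/9 + 9/47)*(1/1250) = (1444/423)*(1/1250) = 722/264375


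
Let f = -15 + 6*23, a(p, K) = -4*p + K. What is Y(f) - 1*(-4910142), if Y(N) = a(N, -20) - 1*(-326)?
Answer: 4909956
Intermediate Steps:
a(p, K) = K - 4*p
f = 123 (f = -15 + 138 = 123)
Y(N) = 306 - 4*N (Y(N) = (-20 - 4*N) - 1*(-326) = (-20 - 4*N) + 326 = 306 - 4*N)
Y(f) - 1*(-4910142) = (306 - 4*123) - 1*(-4910142) = (306 - 492) + 4910142 = -186 + 4910142 = 4909956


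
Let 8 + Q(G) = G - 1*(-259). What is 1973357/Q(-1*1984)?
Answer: -1973357/1733 ≈ -1138.7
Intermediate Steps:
Q(G) = 251 + G (Q(G) = -8 + (G - 1*(-259)) = -8 + (G + 259) = -8 + (259 + G) = 251 + G)
1973357/Q(-1*1984) = 1973357/(251 - 1*1984) = 1973357/(251 - 1984) = 1973357/(-1733) = 1973357*(-1/1733) = -1973357/1733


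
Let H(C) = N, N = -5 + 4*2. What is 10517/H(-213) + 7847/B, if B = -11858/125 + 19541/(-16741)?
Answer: 688068840742/200957403 ≈ 3424.0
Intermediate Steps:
N = 3 (N = -5 + 8 = 3)
H(C) = 3
B = -200957403/2092625 (B = -11858*1/125 + 19541*(-1/16741) = -11858/125 - 19541/16741 = -200957403/2092625 ≈ -96.031)
10517/H(-213) + 7847/B = 10517/3 + 7847/(-200957403/2092625) = 10517*(1/3) + 7847*(-2092625/200957403) = 10517/3 - 16420828375/200957403 = 688068840742/200957403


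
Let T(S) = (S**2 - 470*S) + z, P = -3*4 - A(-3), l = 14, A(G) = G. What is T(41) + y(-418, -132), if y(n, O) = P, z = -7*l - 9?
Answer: -17705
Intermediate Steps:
z = -107 (z = -7*14 - 9 = -98 - 9 = -107)
P = -9 (P = -3*4 - 1*(-3) = -12 + 3 = -9)
T(S) = -107 + S**2 - 470*S (T(S) = (S**2 - 470*S) - 107 = -107 + S**2 - 470*S)
y(n, O) = -9
T(41) + y(-418, -132) = (-107 + 41**2 - 470*41) - 9 = (-107 + 1681 - 19270) - 9 = -17696 - 9 = -17705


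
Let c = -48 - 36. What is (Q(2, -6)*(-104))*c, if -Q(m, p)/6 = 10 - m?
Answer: -419328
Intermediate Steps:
Q(m, p) = -60 + 6*m (Q(m, p) = -6*(10 - m) = -60 + 6*m)
c = -84
(Q(2, -6)*(-104))*c = ((-60 + 6*2)*(-104))*(-84) = ((-60 + 12)*(-104))*(-84) = -48*(-104)*(-84) = 4992*(-84) = -419328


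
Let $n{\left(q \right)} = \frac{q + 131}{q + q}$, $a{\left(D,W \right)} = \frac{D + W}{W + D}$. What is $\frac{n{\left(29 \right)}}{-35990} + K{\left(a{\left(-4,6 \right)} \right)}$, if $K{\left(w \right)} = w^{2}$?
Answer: $\frac{104363}{104371} \approx 0.99992$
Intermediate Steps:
$a{\left(D,W \right)} = 1$ ($a{\left(D,W \right)} = \frac{D + W}{D + W} = 1$)
$n{\left(q \right)} = \frac{131 + q}{2 q}$
$\frac{n{\left(29 \right)}}{-35990} + K{\left(a{\left(-4,6 \right)} \right)} = \frac{\frac{1}{2} \cdot \frac{1}{29} \left(131 + 29\right)}{-35990} + 1^{2} = \frac{1}{2} \cdot \frac{1}{29} \cdot 160 \left(- \frac{1}{35990}\right) + 1 = \frac{80}{29} \left(- \frac{1}{35990}\right) + 1 = - \frac{8}{104371} + 1 = \frac{104363}{104371}$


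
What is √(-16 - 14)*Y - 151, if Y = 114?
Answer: -151 + 114*I*√30 ≈ -151.0 + 624.4*I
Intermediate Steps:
√(-16 - 14)*Y - 151 = √(-16 - 14)*114 - 151 = √(-30)*114 - 151 = (I*√30)*114 - 151 = 114*I*√30 - 151 = -151 + 114*I*√30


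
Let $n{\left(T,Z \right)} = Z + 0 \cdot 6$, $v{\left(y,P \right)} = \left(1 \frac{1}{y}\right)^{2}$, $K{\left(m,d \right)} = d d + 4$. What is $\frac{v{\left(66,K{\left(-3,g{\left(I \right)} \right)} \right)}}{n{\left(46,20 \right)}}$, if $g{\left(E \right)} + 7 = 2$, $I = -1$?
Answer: $\frac{1}{87120} \approx 1.1478 \cdot 10^{-5}$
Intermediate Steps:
$g{\left(E \right)} = -5$ ($g{\left(E \right)} = -7 + 2 = -5$)
$K{\left(m,d \right)} = 4 + d^{2}$ ($K{\left(m,d \right)} = d^{2} + 4 = 4 + d^{2}$)
$v{\left(y,P \right)} = \frac{1}{y^{2}}$ ($v{\left(y,P \right)} = \left(\frac{1}{y}\right)^{2} = \frac{1}{y^{2}}$)
$n{\left(T,Z \right)} = Z$ ($n{\left(T,Z \right)} = Z + 0 = Z$)
$\frac{v{\left(66,K{\left(-3,g{\left(I \right)} \right)} \right)}}{n{\left(46,20 \right)}} = \frac{1}{4356 \cdot 20} = \frac{1}{4356} \cdot \frac{1}{20} = \frac{1}{87120}$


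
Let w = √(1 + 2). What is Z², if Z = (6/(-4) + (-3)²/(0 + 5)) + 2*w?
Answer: 1209/100 + 6*√3/5 ≈ 14.168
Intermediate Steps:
w = √3 ≈ 1.7320
Z = 3/10 + 2*√3 (Z = (6/(-4) + (-3)²/(0 + 5)) + 2*√3 = (6*(-¼) + 9/5) + 2*√3 = (-3/2 + 9*(⅕)) + 2*√3 = (-3/2 + 9/5) + 2*√3 = 3/10 + 2*√3 ≈ 3.7641)
Z² = (3/10 + 2*√3)²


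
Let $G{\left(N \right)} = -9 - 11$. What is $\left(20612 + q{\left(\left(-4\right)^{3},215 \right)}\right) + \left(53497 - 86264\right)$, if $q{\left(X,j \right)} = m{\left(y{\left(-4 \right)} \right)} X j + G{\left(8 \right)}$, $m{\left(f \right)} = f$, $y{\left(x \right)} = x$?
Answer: $42865$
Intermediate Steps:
$G{\left(N \right)} = -20$
$q{\left(X,j \right)} = -20 - 4 X j$ ($q{\left(X,j \right)} = - 4 X j - 20 = -20 - 4 X j$)
$\left(20612 + q{\left(\left(-4\right)^{3},215 \right)}\right) + \left(53497 - 86264\right) = \left(20612 - \left(20 + 4 \left(-4\right)^{3} \cdot 215\right)\right) + \left(53497 - 86264\right) = \left(20612 - \left(20 - 55040\right)\right) - 32767 = \left(20612 + \left(-20 + 55040\right)\right) - 32767 = \left(20612 + 55020\right) - 32767 = 75632 - 32767 = 42865$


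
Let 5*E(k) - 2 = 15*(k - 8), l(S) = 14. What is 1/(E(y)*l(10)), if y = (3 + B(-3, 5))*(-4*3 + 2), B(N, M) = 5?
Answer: -5/18452 ≈ -0.00027097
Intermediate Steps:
y = -80 (y = (3 + 5)*(-4*3 + 2) = 8*(-12 + 2) = 8*(-10) = -80)
E(k) = -118/5 + 3*k (E(k) = 2/5 + (15*(k - 8))/5 = 2/5 + (15*(-8 + k))/5 = 2/5 + (-120 + 15*k)/5 = 2/5 + (-24 + 3*k) = -118/5 + 3*k)
1/(E(y)*l(10)) = 1/((-118/5 + 3*(-80))*14) = 1/((-118/5 - 240)*14) = 1/(-1318/5*14) = 1/(-18452/5) = -5/18452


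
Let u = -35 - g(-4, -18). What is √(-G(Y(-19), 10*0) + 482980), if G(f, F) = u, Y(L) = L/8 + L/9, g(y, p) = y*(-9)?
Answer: √483051 ≈ 695.02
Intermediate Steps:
g(y, p) = -9*y
Y(L) = 17*L/72 (Y(L) = L*(⅛) + L*(⅑) = L/8 + L/9 = 17*L/72)
u = -71 (u = -35 - (-9)*(-4) = -35 - 1*36 = -35 - 36 = -71)
G(f, F) = -71
√(-G(Y(-19), 10*0) + 482980) = √(-1*(-71) + 482980) = √(71 + 482980) = √483051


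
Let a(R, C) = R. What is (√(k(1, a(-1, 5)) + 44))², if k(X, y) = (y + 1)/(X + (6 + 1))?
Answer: 44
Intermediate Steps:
k(X, y) = (1 + y)/(7 + X) (k(X, y) = (1 + y)/(X + 7) = (1 + y)/(7 + X))
(√(k(1, a(-1, 5)) + 44))² = (√((1 - 1)/(7 + 1) + 44))² = (√(0/8 + 44))² = (√((⅛)*0 + 44))² = (√(0 + 44))² = (√44)² = (2*√11)² = 44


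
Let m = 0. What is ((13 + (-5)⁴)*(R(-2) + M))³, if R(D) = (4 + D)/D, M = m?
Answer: -259694072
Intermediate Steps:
M = 0
R(D) = (4 + D)/D
((13 + (-5)⁴)*(R(-2) + M))³ = ((13 + (-5)⁴)*((4 - 2)/(-2) + 0))³ = ((13 + 625)*(-½*2 + 0))³ = (638*(-1 + 0))³ = (638*(-1))³ = (-638)³ = -259694072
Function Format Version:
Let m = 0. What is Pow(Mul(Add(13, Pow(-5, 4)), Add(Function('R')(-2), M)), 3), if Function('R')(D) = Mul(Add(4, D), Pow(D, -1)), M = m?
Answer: -259694072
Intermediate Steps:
M = 0
Function('R')(D) = Mul(Pow(D, -1), Add(4, D))
Pow(Mul(Add(13, Pow(-5, 4)), Add(Function('R')(-2), M)), 3) = Pow(Mul(Add(13, Pow(-5, 4)), Add(Mul(Pow(-2, -1), Add(4, -2)), 0)), 3) = Pow(Mul(Add(13, 625), Add(Mul(Rational(-1, 2), 2), 0)), 3) = Pow(Mul(638, Add(-1, 0)), 3) = Pow(Mul(638, -1), 3) = Pow(-638, 3) = -259694072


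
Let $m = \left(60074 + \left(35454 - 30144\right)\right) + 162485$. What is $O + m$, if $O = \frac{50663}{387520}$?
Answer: $\frac{88303845543}{387520} \approx 2.2787 \cdot 10^{5}$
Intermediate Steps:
$O = \frac{50663}{387520}$ ($O = 50663 \cdot \frac{1}{387520} = \frac{50663}{387520} \approx 0.13074$)
$m = 227869$ ($m = \left(60074 + \left(35454 - 30144\right)\right) + 162485 = \left(60074 + 5310\right) + 162485 = 65384 + 162485 = 227869$)
$O + m = \frac{50663}{387520} + 227869 = \frac{88303845543}{387520}$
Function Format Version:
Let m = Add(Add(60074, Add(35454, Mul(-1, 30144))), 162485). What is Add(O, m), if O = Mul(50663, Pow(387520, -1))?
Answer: Rational(88303845543, 387520) ≈ 2.2787e+5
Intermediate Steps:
O = Rational(50663, 387520) (O = Mul(50663, Rational(1, 387520)) = Rational(50663, 387520) ≈ 0.13074)
m = 227869 (m = Add(Add(60074, Add(35454, -30144)), 162485) = Add(Add(60074, 5310), 162485) = Add(65384, 162485) = 227869)
Add(O, m) = Add(Rational(50663, 387520), 227869) = Rational(88303845543, 387520)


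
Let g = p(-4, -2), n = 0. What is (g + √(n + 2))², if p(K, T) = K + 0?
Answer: (4 - √2)² ≈ 6.6863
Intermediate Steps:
p(K, T) = K
g = -4
(g + √(n + 2))² = (-4 + √(0 + 2))² = (-4 + √2)²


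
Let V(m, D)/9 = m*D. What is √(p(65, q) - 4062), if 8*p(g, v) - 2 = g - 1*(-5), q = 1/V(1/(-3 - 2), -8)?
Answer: I*√4053 ≈ 63.663*I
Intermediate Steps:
V(m, D) = 9*D*m (V(m, D) = 9*(m*D) = 9*(D*m) = 9*D*m)
q = 5/72 (q = 1/(9*(-8)/(-3 - 2)) = 1/(9*(-8)/(-5)) = 1/(9*(-8)*(-⅕)) = 1/(72/5) = 5/72 ≈ 0.069444)
p(g, v) = 7/8 + g/8 (p(g, v) = ¼ + (g - 1*(-5))/8 = ¼ + (g + 5)/8 = ¼ + (5 + g)/8 = ¼ + (5/8 + g/8) = 7/8 + g/8)
√(p(65, q) - 4062) = √((7/8 + (⅛)*65) - 4062) = √((7/8 + 65/8) - 4062) = √(9 - 4062) = √(-4053) = I*√4053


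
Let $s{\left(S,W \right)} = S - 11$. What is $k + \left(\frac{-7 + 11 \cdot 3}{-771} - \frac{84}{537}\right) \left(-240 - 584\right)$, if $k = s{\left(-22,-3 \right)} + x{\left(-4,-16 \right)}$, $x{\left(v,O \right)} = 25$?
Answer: $\frac{20519336}{138009} \approx 148.68$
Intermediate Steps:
$s{\left(S,W \right)} = -11 + S$ ($s{\left(S,W \right)} = S - 11 = -11 + S$)
$k = -8$ ($k = \left(-11 - 22\right) + 25 = -33 + 25 = -8$)
$k + \left(\frac{-7 + 11 \cdot 3}{-771} - \frac{84}{537}\right) \left(-240 - 584\right) = -8 + \left(\frac{-7 + 11 \cdot 3}{-771} - \frac{84}{537}\right) \left(-240 - 584\right) = -8 + \left(\left(-7 + 33\right) \left(- \frac{1}{771}\right) - \frac{28}{179}\right) \left(-824\right) = -8 + \left(26 \left(- \frac{1}{771}\right) - \frac{28}{179}\right) \left(-824\right) = -8 + \left(- \frac{26}{771} - \frac{28}{179}\right) \left(-824\right) = -8 - - \frac{21623408}{138009} = -8 + \frac{21623408}{138009} = \frac{20519336}{138009}$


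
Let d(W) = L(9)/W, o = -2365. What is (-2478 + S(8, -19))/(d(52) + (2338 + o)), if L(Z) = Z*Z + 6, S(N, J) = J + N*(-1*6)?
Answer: 132340/1317 ≈ 100.49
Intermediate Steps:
S(N, J) = J - 6*N (S(N, J) = J + N*(-6) = J - 6*N)
L(Z) = 6 + Z**2 (L(Z) = Z**2 + 6 = 6 + Z**2)
d(W) = 87/W (d(W) = (6 + 9**2)/W = (6 + 81)/W = 87/W)
(-2478 + S(8, -19))/(d(52) + (2338 + o)) = (-2478 + (-19 - 6*8))/(87/52 + (2338 - 2365)) = (-2478 + (-19 - 48))/(87*(1/52) - 27) = (-2478 - 67)/(87/52 - 27) = -2545/(-1317/52) = -2545*(-52/1317) = 132340/1317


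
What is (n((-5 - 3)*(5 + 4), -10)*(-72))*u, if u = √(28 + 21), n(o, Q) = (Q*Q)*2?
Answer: -100800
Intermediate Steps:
n(o, Q) = 2*Q² (n(o, Q) = Q²*2 = 2*Q²)
u = 7 (u = √49 = 7)
(n((-5 - 3)*(5 + 4), -10)*(-72))*u = ((2*(-10)²)*(-72))*7 = ((2*100)*(-72))*7 = (200*(-72))*7 = -14400*7 = -100800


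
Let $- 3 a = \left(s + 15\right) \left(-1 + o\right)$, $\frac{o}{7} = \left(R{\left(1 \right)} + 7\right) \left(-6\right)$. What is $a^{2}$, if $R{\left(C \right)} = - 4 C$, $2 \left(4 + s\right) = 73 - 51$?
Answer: $\frac{7806436}{9} \approx 8.6738 \cdot 10^{5}$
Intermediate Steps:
$s = 7$ ($s = -4 + \frac{73 - 51}{2} = -4 + \frac{1}{2} \cdot 22 = -4 + 11 = 7$)
$o = -126$ ($o = 7 \left(\left(-4\right) 1 + 7\right) \left(-6\right) = 7 \left(-4 + 7\right) \left(-6\right) = 7 \cdot 3 \left(-6\right) = 7 \left(-18\right) = -126$)
$a = \frac{2794}{3}$ ($a = - \frac{\left(7 + 15\right) \left(-1 - 126\right)}{3} = - \frac{22 \left(-127\right)}{3} = \left(- \frac{1}{3}\right) \left(-2794\right) = \frac{2794}{3} \approx 931.33$)
$a^{2} = \left(\frac{2794}{3}\right)^{2} = \frac{7806436}{9}$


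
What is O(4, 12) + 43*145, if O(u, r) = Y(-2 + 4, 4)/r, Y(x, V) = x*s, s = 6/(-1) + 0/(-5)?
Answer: 6234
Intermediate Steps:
s = -6 (s = 6*(-1) + 0*(-⅕) = -6 + 0 = -6)
Y(x, V) = -6*x (Y(x, V) = x*(-6) = -6*x)
O(u, r) = -12/r (O(u, r) = (-6*(-2 + 4))/r = (-6*2)/r = -12/r)
O(4, 12) + 43*145 = -12/12 + 43*145 = -12*1/12 + 6235 = -1 + 6235 = 6234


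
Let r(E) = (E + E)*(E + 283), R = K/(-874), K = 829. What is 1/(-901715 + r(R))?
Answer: -381938/344603582947 ≈ -1.1083e-6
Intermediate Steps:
R = -829/874 (R = 829/(-874) = 829*(-1/874) = -829/874 ≈ -0.94851)
r(E) = 2*E*(283 + E) (r(E) = (2*E)*(283 + E) = 2*E*(283 + E))
1/(-901715 + r(R)) = 1/(-901715 + 2*(-829/874)*(283 - 829/874)) = 1/(-901715 + 2*(-829/874)*(246513/874)) = 1/(-901715 - 204359277/381938) = 1/(-344603582947/381938) = -381938/344603582947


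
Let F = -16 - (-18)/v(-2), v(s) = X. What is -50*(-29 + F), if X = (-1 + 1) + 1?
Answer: 1350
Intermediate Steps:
X = 1 (X = 0 + 1 = 1)
v(s) = 1
F = 2 (F = -16 - (-18)/1 = -16 - (-18) = -16 - 1*(-18) = -16 + 18 = 2)
-50*(-29 + F) = -50*(-29 + 2) = -50*(-27) = 1350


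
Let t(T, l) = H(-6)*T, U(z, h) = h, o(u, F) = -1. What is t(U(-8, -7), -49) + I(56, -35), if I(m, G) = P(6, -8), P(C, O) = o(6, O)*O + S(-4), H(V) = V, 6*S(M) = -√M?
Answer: 50 - I/3 ≈ 50.0 - 0.33333*I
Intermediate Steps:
S(M) = -√M/6 (S(M) = (-√M)/6 = -√M/6)
P(C, O) = -O - I/3
I(m, G) = 8 - I/3 (I(m, G) = -1*(-8) - I/3 = 8 - I/3)
t(T, l) = -6*T
t(U(-8, -7), -49) + I(56, -35) = -6*(-7) + (8 - I/3) = 42 + (8 - I/3) = 50 - I/3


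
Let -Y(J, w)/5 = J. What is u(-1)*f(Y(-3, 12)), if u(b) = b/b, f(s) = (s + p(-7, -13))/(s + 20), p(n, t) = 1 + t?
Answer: 3/35 ≈ 0.085714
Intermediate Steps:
Y(J, w) = -5*J
f(s) = (-12 + s)/(20 + s) (f(s) = (s + (1 - 13))/(s + 20) = (s - 12)/(20 + s) = (-12 + s)/(20 + s))
u(b) = 1
u(-1)*f(Y(-3, 12)) = 1*((-12 - 5*(-3))/(20 - 5*(-3))) = 1*((-12 + 15)/(20 + 15)) = 1*(3/35) = 3/35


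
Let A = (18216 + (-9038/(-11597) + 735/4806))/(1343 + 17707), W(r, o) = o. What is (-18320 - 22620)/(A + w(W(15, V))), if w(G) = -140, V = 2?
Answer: 2897883905871600/9842027090551 ≈ 294.44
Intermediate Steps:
A = 67688269049/70783681140 (A = (18216 + (-9038*(-1/11597) + 735*(1/4806)))/19050 = (18216 + (9038/11597 + 245/1602))*(1/19050) = (18216 + 17320141/18578394)*(1/19050) = (338441345245/18578394)*(1/19050) = 67688269049/70783681140 ≈ 0.95627)
(-18320 - 22620)/(A + w(W(15, V))) = (-18320 - 22620)/(67688269049/70783681140 - 140) = -40940/(-9842027090551/70783681140) = -40940*(-70783681140/9842027090551) = 2897883905871600/9842027090551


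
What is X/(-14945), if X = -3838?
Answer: 3838/14945 ≈ 0.25681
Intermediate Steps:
X/(-14945) = -3838/(-14945) = -3838*(-1/14945) = 3838/14945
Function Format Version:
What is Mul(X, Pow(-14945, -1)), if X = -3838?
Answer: Rational(3838, 14945) ≈ 0.25681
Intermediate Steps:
Mul(X, Pow(-14945, -1)) = Mul(-3838, Pow(-14945, -1)) = Mul(-3838, Rational(-1, 14945)) = Rational(3838, 14945)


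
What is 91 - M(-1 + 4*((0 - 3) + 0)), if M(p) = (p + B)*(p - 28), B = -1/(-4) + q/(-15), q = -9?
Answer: -8143/20 ≈ -407.15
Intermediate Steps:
B = 17/20 (B = -1/(-4) - 9/(-15) = -1*(-¼) - 9*(-1/15) = ¼ + ⅗ = 17/20 ≈ 0.85000)
M(p) = (-28 + p)*(17/20 + p) (M(p) = (p + 17/20)*(p - 28) = (17/20 + p)*(-28 + p) = (-28 + p)*(17/20 + p))
91 - M(-1 + 4*((0 - 3) + 0)) = 91 - (-119/5 + (-1 + 4*((0 - 3) + 0))² - 543*(-1 + 4*((0 - 3) + 0))/20) = 91 - (-119/5 + (-1 + 4*(-3 + 0))² - 543*(-1 + 4*(-3 + 0))/20) = 91 - (-119/5 + (-1 + 4*(-3))² - 543*(-1 + 4*(-3))/20) = 91 - (-119/5 + (-1 - 12)² - 543*(-1 - 12)/20) = 91 - (-119/5 + (-13)² - 543/20*(-13)) = 91 - (-119/5 + 169 + 7059/20) = 91 - 1*9963/20 = 91 - 9963/20 = -8143/20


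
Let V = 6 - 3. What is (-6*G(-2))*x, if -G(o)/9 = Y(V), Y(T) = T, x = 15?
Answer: 2430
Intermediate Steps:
V = 3
G(o) = -27 (G(o) = -9*3 = -27)
(-6*G(-2))*x = -6*(-27)*15 = 162*15 = 2430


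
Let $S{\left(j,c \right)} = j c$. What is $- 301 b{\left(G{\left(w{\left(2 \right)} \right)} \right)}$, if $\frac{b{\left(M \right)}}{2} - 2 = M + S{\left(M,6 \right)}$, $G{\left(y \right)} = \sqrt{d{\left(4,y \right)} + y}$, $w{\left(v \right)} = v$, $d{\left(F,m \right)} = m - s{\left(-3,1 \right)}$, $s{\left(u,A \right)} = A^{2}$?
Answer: $-1204 - 4214 \sqrt{3} \approx -8502.9$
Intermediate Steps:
$d{\left(F,m \right)} = -1 + m$ ($d{\left(F,m \right)} = m - 1^{2} = m - 1 = -1 + m$)
$S{\left(j,c \right)} = c j$
$G{\left(y \right)} = \sqrt{-1 + 2 y}$ ($G{\left(y \right)} = \sqrt{\left(-1 + y\right) + y} = \sqrt{-1 + 2 y}$)
$b{\left(M \right)} = 4 + 14 M$ ($b{\left(M \right)} = 4 + 2 \left(M + 6 M\right) = 4 + 2 \cdot 7 M = 4 + 14 M$)
$- 301 b{\left(G{\left(w{\left(2 \right)} \right)} \right)} = - 301 \left(4 + 14 \sqrt{-1 + 2 \cdot 2}\right) = - 301 \left(4 + 14 \sqrt{-1 + 4}\right) = - 301 \left(4 + 14 \sqrt{3}\right) = -1204 - 4214 \sqrt{3}$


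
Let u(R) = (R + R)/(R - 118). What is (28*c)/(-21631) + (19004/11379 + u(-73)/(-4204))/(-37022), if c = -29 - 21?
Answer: 236622105746313709/3658530248928279996 ≈ 0.064677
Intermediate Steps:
c = -50
u(R) = 2*R/(-118 + R) (u(R) = (2*R)/(-118 + R) = 2*R/(-118 + R))
(28*c)/(-21631) + (19004/11379 + u(-73)/(-4204))/(-37022) = (28*(-50))/(-21631) + (19004/11379 + (2*(-73)/(-118 - 73))/(-4204))/(-37022) = -1400*(-1/21631) + (19004*(1/11379) + (2*(-73)/(-191))*(-1/4204))*(-1/37022) = 1400/21631 + (19004/11379 + (2*(-73)*(-1/191))*(-1/4204))*(-1/37022) = 1400/21631 + (19004/11379 + (146/191)*(-1/4204))*(-1/37022) = 1400/21631 + (19004/11379 - 73/401482)*(-1/37022) = 1400/21631 + (7628933261/4568463678)*(-1/37022) = 1400/21631 - 7628933261/169133662286916 = 236622105746313709/3658530248928279996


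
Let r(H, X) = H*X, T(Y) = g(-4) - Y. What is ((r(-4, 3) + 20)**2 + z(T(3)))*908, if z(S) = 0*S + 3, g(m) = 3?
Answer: 60836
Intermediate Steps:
T(Y) = 3 - Y
z(S) = 3 (z(S) = 0 + 3 = 3)
((r(-4, 3) + 20)**2 + z(T(3)))*908 = ((-4*3 + 20)**2 + 3)*908 = ((-12 + 20)**2 + 3)*908 = (8**2 + 3)*908 = (64 + 3)*908 = 67*908 = 60836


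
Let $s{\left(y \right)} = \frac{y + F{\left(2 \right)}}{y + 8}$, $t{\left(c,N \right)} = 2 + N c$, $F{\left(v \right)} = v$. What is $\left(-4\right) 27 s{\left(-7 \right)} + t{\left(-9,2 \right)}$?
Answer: $524$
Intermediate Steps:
$s{\left(y \right)} = \frac{2 + y}{8 + y}$ ($s{\left(y \right)} = \frac{y + 2}{y + 8} = \frac{2 + y}{8 + y}$)
$\left(-4\right) 27 s{\left(-7 \right)} + t{\left(-9,2 \right)} = \left(-4\right) 27 \frac{2 - 7}{8 - 7} + \left(2 + 2 \left(-9\right)\right) = - 108 \cdot 1^{-1} \left(-5\right) + \left(2 - 18\right) = - 108 \cdot 1 \left(-5\right) - 16 = \left(-108\right) \left(-5\right) - 16 = 540 - 16 = 524$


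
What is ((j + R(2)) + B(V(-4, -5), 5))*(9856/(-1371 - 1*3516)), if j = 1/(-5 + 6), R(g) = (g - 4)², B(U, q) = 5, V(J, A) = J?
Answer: -98560/4887 ≈ -20.168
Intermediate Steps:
R(g) = (-4 + g)²
j = 1 (j = 1/1 = 1)
((j + R(2)) + B(V(-4, -5), 5))*(9856/(-1371 - 1*3516)) = ((1 + (-4 + 2)²) + 5)*(9856/(-1371 - 1*3516)) = ((1 + (-2)²) + 5)*(9856/(-1371 - 3516)) = ((1 + 4) + 5)*(9856/(-4887)) = (5 + 5)*(9856*(-1/4887)) = 10*(-9856/4887) = -98560/4887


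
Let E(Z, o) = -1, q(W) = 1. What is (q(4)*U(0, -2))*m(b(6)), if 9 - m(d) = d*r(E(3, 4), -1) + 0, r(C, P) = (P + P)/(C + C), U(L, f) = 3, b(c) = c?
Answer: 9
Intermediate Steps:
r(C, P) = P/C (r(C, P) = (2*P)/((2*C)) = (2*P)*(1/(2*C)) = P/C)
m(d) = 9 - d (m(d) = 9 - (d*(-1/(-1)) + 0) = 9 - (d*(-1*(-1)) + 0) = 9 - (d*1 + 0) = 9 - (d + 0) = 9 - d)
(q(4)*U(0, -2))*m(b(6)) = (1*3)*(9 - 1*6) = 3*(9 - 6) = 3*3 = 9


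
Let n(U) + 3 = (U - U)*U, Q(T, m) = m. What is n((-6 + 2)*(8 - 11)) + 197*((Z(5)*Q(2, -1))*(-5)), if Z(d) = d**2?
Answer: 24622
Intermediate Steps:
n(U) = -3 (n(U) = -3 + (U - U)*U = -3 + 0*U = -3 + 0 = -3)
n((-6 + 2)*(8 - 11)) + 197*((Z(5)*Q(2, -1))*(-5)) = -3 + 197*((5**2*(-1))*(-5)) = -3 + 197*((25*(-1))*(-5)) = -3 + 197*(-25*(-5)) = -3 + 197*125 = -3 + 24625 = 24622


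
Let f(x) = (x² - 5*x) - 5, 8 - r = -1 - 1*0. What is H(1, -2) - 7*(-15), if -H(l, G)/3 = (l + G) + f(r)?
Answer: 15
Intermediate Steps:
r = 9 (r = 8 - (-1 - 1*0) = 8 - (-1 + 0) = 8 - 1*(-1) = 8 + 1 = 9)
f(x) = -5 + x² - 5*x
H(l, G) = -93 - 3*G - 3*l (H(l, G) = -3*((l + G) + (-5 + 9² - 5*9)) = -3*((G + l) + (-5 + 81 - 45)) = -3*((G + l) + 31) = -3*(31 + G + l) = -93 - 3*G - 3*l)
H(1, -2) - 7*(-15) = (-93 - 3*(-2) - 3*1) - 7*(-15) = (-93 + 6 - 3) + 105 = -90 + 105 = 15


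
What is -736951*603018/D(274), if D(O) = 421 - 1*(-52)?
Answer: -444394718118/473 ≈ -9.3952e+8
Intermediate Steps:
D(O) = 473 (D(O) = 421 + 52 = 473)
-736951*603018/D(274) = -736951/(473/603018) = -736951/(473*(1/603018)) = -736951/473/603018 = -736951*603018/473 = -444394718118/473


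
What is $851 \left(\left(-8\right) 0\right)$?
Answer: $0$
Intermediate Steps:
$851 \left(\left(-8\right) 0\right) = 851 \cdot 0 = 0$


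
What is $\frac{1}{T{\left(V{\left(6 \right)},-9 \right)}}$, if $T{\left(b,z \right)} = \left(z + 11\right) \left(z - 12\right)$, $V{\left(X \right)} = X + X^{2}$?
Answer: $- \frac{1}{42} \approx -0.02381$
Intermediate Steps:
$T{\left(b,z \right)} = \left(-12 + z\right) \left(11 + z\right)$ ($T{\left(b,z \right)} = \left(11 + z\right) \left(-12 + z\right) = \left(-12 + z\right) \left(11 + z\right)$)
$\frac{1}{T{\left(V{\left(6 \right)},-9 \right)}} = \frac{1}{-132 + \left(-9\right)^{2} - -9} = \frac{1}{-132 + 81 + 9} = \frac{1}{-42} = - \frac{1}{42}$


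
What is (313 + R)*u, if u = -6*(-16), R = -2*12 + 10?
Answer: 28704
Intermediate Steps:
R = -14 (R = -24 + 10 = -14)
u = 96
(313 + R)*u = (313 - 14)*96 = 299*96 = 28704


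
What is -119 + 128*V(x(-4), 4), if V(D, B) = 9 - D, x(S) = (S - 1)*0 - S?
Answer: 521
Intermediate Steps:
x(S) = -S (x(S) = (-1 + S)*0 - S = 0 - S = -S)
-119 + 128*V(x(-4), 4) = -119 + 128*(9 - (-1)*(-4)) = -119 + 128*(9 - 1*4) = -119 + 128*(9 - 4) = -119 + 128*5 = -119 + 640 = 521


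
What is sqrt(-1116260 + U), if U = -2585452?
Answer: 4*I*sqrt(231357) ≈ 1924.0*I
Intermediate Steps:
sqrt(-1116260 + U) = sqrt(-1116260 - 2585452) = sqrt(-3701712) = 4*I*sqrt(231357)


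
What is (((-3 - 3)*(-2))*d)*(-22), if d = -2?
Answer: 528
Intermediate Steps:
(((-3 - 3)*(-2))*d)*(-22) = (((-3 - 3)*(-2))*(-2))*(-22) = (-6*(-2)*(-2))*(-22) = (12*(-2))*(-22) = -24*(-22) = 528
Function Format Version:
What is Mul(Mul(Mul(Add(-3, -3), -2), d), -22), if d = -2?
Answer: 528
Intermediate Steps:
Mul(Mul(Mul(Add(-3, -3), -2), d), -22) = Mul(Mul(Mul(Add(-3, -3), -2), -2), -22) = Mul(Mul(Mul(-6, -2), -2), -22) = Mul(Mul(12, -2), -22) = Mul(-24, -22) = 528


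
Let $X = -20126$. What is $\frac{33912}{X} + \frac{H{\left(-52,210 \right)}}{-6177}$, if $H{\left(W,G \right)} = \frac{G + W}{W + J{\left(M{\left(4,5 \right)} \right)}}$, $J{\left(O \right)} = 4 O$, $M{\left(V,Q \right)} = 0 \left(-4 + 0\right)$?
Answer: $- \frac{93874915}{55728894} \approx -1.6845$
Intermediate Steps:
$M{\left(V,Q \right)} = 0$ ($M{\left(V,Q \right)} = 0 \left(-4\right) = 0$)
$H{\left(W,G \right)} = \frac{G + W}{W}$ ($H{\left(W,G \right)} = \frac{G + W}{W + 4 \cdot 0} = \frac{G + W}{W + 0} = \frac{G + W}{W}$)
$\frac{33912}{X} + \frac{H{\left(-52,210 \right)}}{-6177} = \frac{33912}{-20126} + \frac{\frac{1}{-52} \left(210 - 52\right)}{-6177} = 33912 \left(- \frac{1}{20126}\right) + \left(- \frac{1}{52}\right) 158 \left(- \frac{1}{6177}\right) = - \frac{16956}{10063} - - \frac{79}{160602} = - \frac{16956}{10063} + \frac{79}{160602} = - \frac{93874915}{55728894}$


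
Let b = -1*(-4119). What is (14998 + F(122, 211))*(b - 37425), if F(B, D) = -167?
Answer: -493961286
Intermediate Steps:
b = 4119
(14998 + F(122, 211))*(b - 37425) = (14998 - 167)*(4119 - 37425) = 14831*(-33306) = -493961286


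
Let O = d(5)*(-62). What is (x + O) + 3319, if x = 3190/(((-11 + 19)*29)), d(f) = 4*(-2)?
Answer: 15315/4 ≈ 3828.8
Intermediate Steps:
d(f) = -8
x = 55/4 (x = 3190/((8*29)) = 3190/232 = 3190*(1/232) = 55/4 ≈ 13.750)
O = 496 (O = -8*(-62) = 496)
(x + O) + 3319 = (55/4 + 496) + 3319 = 2039/4 + 3319 = 15315/4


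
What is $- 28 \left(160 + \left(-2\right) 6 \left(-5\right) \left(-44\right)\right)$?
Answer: $69440$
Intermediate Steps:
$- 28 \left(160 + \left(-2\right) 6 \left(-5\right) \left(-44\right)\right) = - 28 \left(160 + \left(-12\right) \left(-5\right) \left(-44\right)\right) = - 28 \left(160 + 60 \left(-44\right)\right) = - 28 \left(160 - 2640\right) = \left(-28\right) \left(-2480\right) = 69440$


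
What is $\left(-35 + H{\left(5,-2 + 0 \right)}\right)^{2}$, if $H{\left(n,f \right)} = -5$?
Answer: $1600$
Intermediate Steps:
$\left(-35 + H{\left(5,-2 + 0 \right)}\right)^{2} = \left(-35 - 5\right)^{2} = \left(-40\right)^{2} = 1600$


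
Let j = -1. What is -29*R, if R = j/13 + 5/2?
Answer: -1827/26 ≈ -70.269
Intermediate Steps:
R = 63/26 (R = -1/13 + 5/2 = 63/26 ≈ 2.4231)
-29*R = -29*63/26 = -1827/26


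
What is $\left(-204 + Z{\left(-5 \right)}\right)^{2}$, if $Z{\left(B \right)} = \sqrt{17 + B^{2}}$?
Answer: $\left(204 - \sqrt{42}\right)^{2} \approx 39014.0$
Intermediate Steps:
$\left(-204 + Z{\left(-5 \right)}\right)^{2} = \left(-204 + \sqrt{17 + \left(-5\right)^{2}}\right)^{2} = \left(-204 + \sqrt{17 + 25}\right)^{2} = \left(-204 + \sqrt{42}\right)^{2}$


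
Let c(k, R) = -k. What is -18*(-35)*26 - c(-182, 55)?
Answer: 16198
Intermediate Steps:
-18*(-35)*26 - c(-182, 55) = -18*(-35)*26 - (-1)*(-182) = 630*26 - 1*182 = 16380 - 182 = 16198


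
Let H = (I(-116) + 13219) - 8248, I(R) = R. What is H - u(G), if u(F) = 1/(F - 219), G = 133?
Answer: 417531/86 ≈ 4855.0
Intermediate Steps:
H = 4855 (H = (-116 + 13219) - 8248 = 13103 - 8248 = 4855)
u(F) = 1/(-219 + F)
H - u(G) = 4855 - 1/(-219 + 133) = 4855 - 1/(-86) = 4855 - 1*(-1/86) = 4855 + 1/86 = 417531/86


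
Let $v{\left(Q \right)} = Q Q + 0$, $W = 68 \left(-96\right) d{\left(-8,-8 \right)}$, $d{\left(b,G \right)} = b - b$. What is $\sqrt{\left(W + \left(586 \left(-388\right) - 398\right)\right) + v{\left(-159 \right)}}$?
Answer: $i \sqrt{202485} \approx 449.98 i$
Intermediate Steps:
$d{\left(b,G \right)} = 0$
$W = 0$ ($W = 68 \left(-96\right) 0 = \left(-6528\right) 0 = 0$)
$v{\left(Q \right)} = Q^{2}$ ($v{\left(Q \right)} = Q^{2} + 0 = Q^{2}$)
$\sqrt{\left(W + \left(586 \left(-388\right) - 398\right)\right) + v{\left(-159 \right)}} = \sqrt{\left(0 + \left(586 \left(-388\right) - 398\right)\right) + \left(-159\right)^{2}} = \sqrt{\left(0 - 227766\right) + 25281} = \sqrt{-227766 + 25281} = \sqrt{-202485} = i \sqrt{202485}$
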